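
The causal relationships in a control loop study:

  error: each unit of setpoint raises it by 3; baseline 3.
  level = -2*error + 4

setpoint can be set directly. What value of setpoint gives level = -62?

Substituting into the level equation gives level = -6*setpoint - 2.
Solve -6*setpoint - 2 = -62: setpoint = (-62 + 2) / -6 = 10.

setpoint = 10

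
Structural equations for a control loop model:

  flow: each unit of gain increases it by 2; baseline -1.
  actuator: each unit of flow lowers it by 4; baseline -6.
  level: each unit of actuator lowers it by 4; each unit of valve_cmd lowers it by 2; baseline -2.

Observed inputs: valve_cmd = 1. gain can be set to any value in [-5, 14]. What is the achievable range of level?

-156 to 452

Substituting into the actuator equation gives actuator = -8*gain - 2.
level becomes 32*gain + 4.
Linear in gain, so extremes are at the endpoints: gain = -5 gives level = -156; gain = 14 gives level = 452.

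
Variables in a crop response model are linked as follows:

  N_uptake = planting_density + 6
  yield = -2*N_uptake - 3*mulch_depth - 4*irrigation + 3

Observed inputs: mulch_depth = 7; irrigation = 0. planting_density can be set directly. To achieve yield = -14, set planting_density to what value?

planting_density = -8

Substituting into the yield equation gives yield = -2*planting_density - 30.
Solve -2*planting_density - 30 = -14: planting_density = (-14 + 30) / -2 = -8.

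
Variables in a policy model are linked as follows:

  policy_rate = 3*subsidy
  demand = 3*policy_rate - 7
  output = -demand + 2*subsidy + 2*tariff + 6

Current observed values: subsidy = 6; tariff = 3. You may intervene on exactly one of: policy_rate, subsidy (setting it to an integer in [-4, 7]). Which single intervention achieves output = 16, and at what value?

set policy_rate = 5

Intervening on policy_rate: with other inputs at their observed values, output = -3*policy_rate + 31. Solving for 16 gives policy_rate = 5, within [-4, 7].
Intervening on subsidy: output = -7*subsidy + 19. Reaching 16 requires subsidy = 3/7, not an integer.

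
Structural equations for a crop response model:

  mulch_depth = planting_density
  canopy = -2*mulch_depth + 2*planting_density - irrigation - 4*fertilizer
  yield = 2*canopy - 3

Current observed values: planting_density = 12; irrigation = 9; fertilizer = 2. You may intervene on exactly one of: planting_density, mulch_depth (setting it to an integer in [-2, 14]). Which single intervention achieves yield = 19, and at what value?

set mulch_depth = -2

Intervening on planting_density: the paths from planting_density to yield cancel (net effect zero), leaving yield = -37; 19 is unreachable this way.
Intervening on mulch_depth: with other inputs at their observed values, yield = -4*mulch_depth + 11. Solving for 19 gives mulch_depth = -2, within [-2, 14].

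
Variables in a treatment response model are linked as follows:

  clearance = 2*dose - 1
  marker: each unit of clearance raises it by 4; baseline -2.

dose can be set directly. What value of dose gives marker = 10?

dose = 2

Substituting into the marker equation gives marker = 8*dose - 6.
Solve 8*dose - 6 = 10: dose = (10 + 6) / 8 = 2.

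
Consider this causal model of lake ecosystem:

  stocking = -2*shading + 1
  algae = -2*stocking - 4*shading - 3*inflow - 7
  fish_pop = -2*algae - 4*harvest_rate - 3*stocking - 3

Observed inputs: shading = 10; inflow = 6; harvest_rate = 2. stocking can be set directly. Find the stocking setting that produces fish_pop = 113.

stocking = -6

Intervening on stocking fixes its value directly, overriding its dependence on shading.
Substituting into the algae equation gives algae = -2*stocking - 65.
Substituting into the fish_pop equation gives fish_pop = stocking + 119.
Solve stocking + 119 = 113: stocking = (113 - 119) / 1 = -6.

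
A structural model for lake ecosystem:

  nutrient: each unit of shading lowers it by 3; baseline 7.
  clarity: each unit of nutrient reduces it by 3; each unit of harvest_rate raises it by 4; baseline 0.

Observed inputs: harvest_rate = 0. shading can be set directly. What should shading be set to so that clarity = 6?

shading = 3

Substituting into the clarity equation gives clarity = 9*shading - 21.
Solve 9*shading - 21 = 6: shading = (6 + 21) / 9 = 3.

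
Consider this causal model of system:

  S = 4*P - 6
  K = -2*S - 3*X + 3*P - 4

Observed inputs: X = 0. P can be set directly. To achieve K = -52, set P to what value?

Substituting into the K equation gives K = -5*P + 8.
Solve -5*P + 8 = -52: P = (-52 - 8) / -5 = 12.

P = 12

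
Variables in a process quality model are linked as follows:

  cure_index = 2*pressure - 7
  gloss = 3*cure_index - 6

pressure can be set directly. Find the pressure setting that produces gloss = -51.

pressure = -4

Substituting into the gloss equation gives gloss = 6*pressure - 27.
Solve 6*pressure - 27 = -51: pressure = (-51 + 27) / 6 = -4.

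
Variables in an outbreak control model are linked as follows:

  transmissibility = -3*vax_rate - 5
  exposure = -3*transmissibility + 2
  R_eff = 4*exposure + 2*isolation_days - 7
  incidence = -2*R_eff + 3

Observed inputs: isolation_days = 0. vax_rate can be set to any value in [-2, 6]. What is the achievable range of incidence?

-551 to 25

Substituting into the exposure equation gives exposure = 9*vax_rate + 17.
Substituting into the R_eff equation gives R_eff = 36*vax_rate + 61.
Substituting into the incidence equation gives incidence = -72*vax_rate - 119.
Linear in vax_rate, so extremes are at the endpoints: vax_rate = -2 gives incidence = 25; vax_rate = 6 gives incidence = -551.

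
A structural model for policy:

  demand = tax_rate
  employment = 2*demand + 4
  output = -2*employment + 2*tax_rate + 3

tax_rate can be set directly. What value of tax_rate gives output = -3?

tax_rate = -1

Substituting into the employment equation gives employment = 2*tax_rate + 4.
This gives output = -2*tax_rate - 5.
Solve -2*tax_rate - 5 = -3: tax_rate = (-3 + 5) / -2 = -1.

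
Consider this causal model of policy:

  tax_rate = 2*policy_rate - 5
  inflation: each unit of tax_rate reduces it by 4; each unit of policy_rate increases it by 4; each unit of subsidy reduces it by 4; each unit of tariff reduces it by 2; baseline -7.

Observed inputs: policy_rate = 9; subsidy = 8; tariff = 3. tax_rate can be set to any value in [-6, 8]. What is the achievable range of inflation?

-41 to 15

Intervening on tax_rate fixes its value directly, overriding its dependence on policy_rate.
Substituting into the inflation equation gives inflation = -4*tax_rate - 9.
Linear in tax_rate, so extremes are at the endpoints: tax_rate = -6 gives inflation = 15; tax_rate = 8 gives inflation = -41.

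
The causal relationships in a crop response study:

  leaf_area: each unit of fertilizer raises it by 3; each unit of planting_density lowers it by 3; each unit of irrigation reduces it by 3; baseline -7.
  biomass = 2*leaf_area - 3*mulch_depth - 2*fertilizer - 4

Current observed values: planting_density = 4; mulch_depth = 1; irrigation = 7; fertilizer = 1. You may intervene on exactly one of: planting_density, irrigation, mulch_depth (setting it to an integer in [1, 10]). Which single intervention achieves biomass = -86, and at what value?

Intervening on planting_density: biomass = -6*planting_density - 59. Reaching -86 requires planting_density = 9/2, not an integer.
Intervening on irrigation: biomass = -6*irrigation - 41. Reaching -86 requires irrigation = 15/2, not an integer.
Intervening on mulch_depth: with other inputs at their observed values, biomass = -3*mulch_depth - 80. Solving for -86 gives mulch_depth = 2, within [1, 10].

set mulch_depth = 2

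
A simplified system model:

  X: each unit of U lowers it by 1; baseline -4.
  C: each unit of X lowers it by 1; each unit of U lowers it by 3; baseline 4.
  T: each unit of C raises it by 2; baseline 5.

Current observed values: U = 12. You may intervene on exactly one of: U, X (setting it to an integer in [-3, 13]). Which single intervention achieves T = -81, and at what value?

Intervening on U: T = -4*U + 21. Reaching -81 requires U = 51/2, not an integer.
Intervening on X: with other inputs at their observed values, T = -2*X - 59. Solving for -81 gives X = 11, within [-3, 13].

set X = 11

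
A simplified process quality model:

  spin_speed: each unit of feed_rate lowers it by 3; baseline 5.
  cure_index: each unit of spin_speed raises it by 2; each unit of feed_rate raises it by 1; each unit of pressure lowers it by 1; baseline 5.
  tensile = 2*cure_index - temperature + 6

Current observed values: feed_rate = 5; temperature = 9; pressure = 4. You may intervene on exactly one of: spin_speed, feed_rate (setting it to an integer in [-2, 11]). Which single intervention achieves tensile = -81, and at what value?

Intervening on spin_speed: tensile = 4*spin_speed + 9. Reaching -81 requires spin_speed = -45/2, not an integer.
Intervening on feed_rate: with other inputs at their observed values, tensile = -10*feed_rate + 19. Solving for -81 gives feed_rate = 10, within [-2, 11].

set feed_rate = 10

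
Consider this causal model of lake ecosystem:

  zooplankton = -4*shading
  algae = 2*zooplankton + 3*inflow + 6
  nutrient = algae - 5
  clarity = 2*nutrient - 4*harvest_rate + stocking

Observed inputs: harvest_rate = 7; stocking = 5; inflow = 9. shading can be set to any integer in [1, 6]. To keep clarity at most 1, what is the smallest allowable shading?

shading = 2

Substituting into the algae equation gives algae = -8*shading + 33.
Substituting into the nutrient equation gives nutrient = -8*shading + 28.
Substituting into the clarity equation gives clarity = -16*shading + 33.
Require -16*shading + 33 ≤ 1, so shading ≥ 2.
The smallest integer in [1, 6] satisfying this is 2.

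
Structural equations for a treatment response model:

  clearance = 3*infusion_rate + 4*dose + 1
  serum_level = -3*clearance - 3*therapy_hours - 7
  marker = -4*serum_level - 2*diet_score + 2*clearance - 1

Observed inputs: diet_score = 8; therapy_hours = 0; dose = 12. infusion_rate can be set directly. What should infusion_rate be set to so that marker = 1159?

Substituting into the clearance equation gives clearance = 3*infusion_rate + 49.
Substituting into the serum_level equation gives serum_level = -9*infusion_rate - 154.
Substituting into the marker equation gives marker = 42*infusion_rate + 697.
Solve 42*infusion_rate + 697 = 1159: infusion_rate = (1159 - 697) / 42 = 11.

infusion_rate = 11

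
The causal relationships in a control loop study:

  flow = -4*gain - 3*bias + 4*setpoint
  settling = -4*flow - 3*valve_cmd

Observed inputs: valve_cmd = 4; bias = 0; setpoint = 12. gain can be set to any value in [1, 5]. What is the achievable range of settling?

-188 to -124

Substituting into the flow equation gives flow = -4*gain + 48.
settling becomes 16*gain - 204.
Linear in gain, so extremes are at the endpoints: gain = 1 gives settling = -188; gain = 5 gives settling = -124.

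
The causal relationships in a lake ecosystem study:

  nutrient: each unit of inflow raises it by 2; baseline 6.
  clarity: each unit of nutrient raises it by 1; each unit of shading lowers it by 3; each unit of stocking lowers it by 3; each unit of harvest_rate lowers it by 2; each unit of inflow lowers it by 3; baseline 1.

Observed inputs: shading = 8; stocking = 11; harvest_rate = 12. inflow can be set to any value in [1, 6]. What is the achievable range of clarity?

Substituting into the clarity equation gives clarity = -inflow - 74.
Linear in inflow, so extremes are at the endpoints: inflow = 1 gives clarity = -75; inflow = 6 gives clarity = -80.

-80 to -75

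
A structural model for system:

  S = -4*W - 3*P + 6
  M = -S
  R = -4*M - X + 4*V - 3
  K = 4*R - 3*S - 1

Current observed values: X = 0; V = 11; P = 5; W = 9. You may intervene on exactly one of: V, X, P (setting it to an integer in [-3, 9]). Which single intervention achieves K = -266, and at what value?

set P = 1

Intervening on V: K = 16*V - 598. Reaching -266 requires V = 83/4, not an integer.
Intervening on X: K = -4*X - 422. Reaching -266 requires X = -39, outside [-3, 9].
Intervening on P: with other inputs at their observed values, K = -39*P - 227. Solving for -266 gives P = 1, within [-3, 9].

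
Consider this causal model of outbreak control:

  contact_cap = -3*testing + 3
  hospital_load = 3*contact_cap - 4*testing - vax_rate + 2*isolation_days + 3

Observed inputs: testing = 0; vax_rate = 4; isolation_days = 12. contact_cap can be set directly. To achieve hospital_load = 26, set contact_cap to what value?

contact_cap = 1

Intervening on contact_cap fixes its value directly, overriding its dependence on testing.
Substituting into the hospital_load equation gives hospital_load = 3*contact_cap + 23.
Solve 3*contact_cap + 23 = 26: contact_cap = (26 - 23) / 3 = 1.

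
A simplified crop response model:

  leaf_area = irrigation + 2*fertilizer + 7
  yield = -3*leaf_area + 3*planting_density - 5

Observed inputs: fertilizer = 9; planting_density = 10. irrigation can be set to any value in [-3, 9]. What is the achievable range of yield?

-77 to -41

Substituting into the leaf_area equation gives leaf_area = irrigation + 25.
yield becomes -3*irrigation - 50.
Linear in irrigation, so extremes are at the endpoints: irrigation = -3 gives yield = -41; irrigation = 9 gives yield = -77.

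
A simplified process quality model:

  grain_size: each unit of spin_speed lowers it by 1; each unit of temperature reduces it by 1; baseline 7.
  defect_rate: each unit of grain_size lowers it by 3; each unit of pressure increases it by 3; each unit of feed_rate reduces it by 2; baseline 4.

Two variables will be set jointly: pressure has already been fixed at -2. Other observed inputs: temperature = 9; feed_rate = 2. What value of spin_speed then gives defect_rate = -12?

With pressure held at -2:
Substituting into the grain_size equation gives grain_size = -spin_speed - 2.
So defect_rate = 3*spin_speed.
Solve 3*spin_speed = -12: spin_speed = -12 / 3 = -4.

spin_speed = -4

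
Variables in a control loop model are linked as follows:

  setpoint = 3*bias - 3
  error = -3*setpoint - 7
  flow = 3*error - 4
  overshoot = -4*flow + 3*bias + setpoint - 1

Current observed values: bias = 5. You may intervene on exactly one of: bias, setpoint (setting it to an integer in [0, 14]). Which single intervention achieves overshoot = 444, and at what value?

Intervening on bias: with other inputs at their observed values, overshoot = 114*bias - 12. Solving for 444 gives bias = 4, within [0, 14].
Intervening on setpoint: overshoot = 37*setpoint + 114. Reaching 444 requires setpoint = 330/37, not an integer.

set bias = 4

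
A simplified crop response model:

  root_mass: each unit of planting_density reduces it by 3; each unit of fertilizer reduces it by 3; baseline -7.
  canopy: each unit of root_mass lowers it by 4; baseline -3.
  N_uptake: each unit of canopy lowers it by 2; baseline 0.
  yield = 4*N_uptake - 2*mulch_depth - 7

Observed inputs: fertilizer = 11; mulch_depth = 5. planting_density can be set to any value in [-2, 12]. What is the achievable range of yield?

Substituting into the root_mass equation gives root_mass = -3*planting_density - 40.
Substituting into the canopy equation gives canopy = 12*planting_density + 157.
Substituting into the N_uptake equation gives N_uptake = -24*planting_density - 314.
This gives yield = -96*planting_density - 1273.
Linear in planting_density, so extremes are at the endpoints: planting_density = -2 gives yield = -1081; planting_density = 12 gives yield = -2425.

-2425 to -1081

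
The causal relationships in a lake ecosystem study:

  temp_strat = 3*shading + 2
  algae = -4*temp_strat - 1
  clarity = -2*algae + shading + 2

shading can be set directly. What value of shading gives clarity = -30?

shading = -2

Substituting into the algae equation gives algae = -12*shading - 9.
Substituting into the clarity equation gives clarity = 25*shading + 20.
Solve 25*shading + 20 = -30: shading = (-30 - 20) / 25 = -2.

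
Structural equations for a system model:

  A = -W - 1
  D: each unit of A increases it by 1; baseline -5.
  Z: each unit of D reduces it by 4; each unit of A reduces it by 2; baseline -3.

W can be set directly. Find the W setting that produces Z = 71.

Substituting into the D equation gives D = -W - 6.
Substituting into the Z equation gives Z = 6*W + 23.
Solve 6*W + 23 = 71: W = (71 - 23) / 6 = 8.

W = 8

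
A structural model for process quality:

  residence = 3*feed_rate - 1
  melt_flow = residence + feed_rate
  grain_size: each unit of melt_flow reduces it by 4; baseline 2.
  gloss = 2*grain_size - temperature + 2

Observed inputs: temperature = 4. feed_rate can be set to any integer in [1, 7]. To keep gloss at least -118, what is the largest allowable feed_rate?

feed_rate = 4

Substituting into the melt_flow equation gives melt_flow = 4*feed_rate - 1.
Substituting into the grain_size equation gives grain_size = -16*feed_rate + 6.
Substituting into the gloss equation gives gloss = -32*feed_rate + 10.
Require -32*feed_rate + 10 ≥ -118, so feed_rate ≤ 4.
The largest integer in [1, 7] satisfying this is 4.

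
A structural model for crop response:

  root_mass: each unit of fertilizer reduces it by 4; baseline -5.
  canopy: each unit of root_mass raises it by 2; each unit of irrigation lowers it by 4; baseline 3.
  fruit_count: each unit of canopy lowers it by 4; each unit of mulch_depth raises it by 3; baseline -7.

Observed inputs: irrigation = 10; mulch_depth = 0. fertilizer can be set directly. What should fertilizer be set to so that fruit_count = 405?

fertilizer = 7

Substituting into the canopy equation gives canopy = -8*fertilizer - 47.
Substituting into the fruit_count equation gives fruit_count = 32*fertilizer + 181.
Solve 32*fertilizer + 181 = 405: fertilizer = (405 - 181) / 32 = 7.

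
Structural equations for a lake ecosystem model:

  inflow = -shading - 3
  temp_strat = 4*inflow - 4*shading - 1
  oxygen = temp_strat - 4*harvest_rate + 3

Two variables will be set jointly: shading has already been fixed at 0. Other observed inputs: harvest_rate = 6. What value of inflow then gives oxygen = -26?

inflow = -1

With shading held at 0:
Intervening on inflow fixes its value directly, overriding its dependence on shading.
Substituting into the temp_strat equation gives temp_strat = 4*inflow - 1.
Substituting into the oxygen equation gives oxygen = 4*inflow - 22.
Solve 4*inflow - 22 = -26: inflow = (-26 + 22) / 4 = -1.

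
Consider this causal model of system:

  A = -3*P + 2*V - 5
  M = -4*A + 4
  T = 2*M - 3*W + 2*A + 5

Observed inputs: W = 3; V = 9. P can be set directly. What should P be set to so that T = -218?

P = -8

Substituting into the A equation gives A = -3*P + 13.
Substituting into the M equation gives M = 12*P - 48.
This gives T = 18*P - 74.
Solve 18*P - 74 = -218: P = (-218 + 74) / 18 = -8.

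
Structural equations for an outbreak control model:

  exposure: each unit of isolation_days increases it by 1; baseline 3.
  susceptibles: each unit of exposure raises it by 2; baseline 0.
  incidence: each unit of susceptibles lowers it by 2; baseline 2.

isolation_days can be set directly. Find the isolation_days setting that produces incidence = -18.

Substituting into the susceptibles equation gives susceptibles = 2*isolation_days + 6.
incidence becomes -4*isolation_days - 10.
Solve -4*isolation_days - 10 = -18: isolation_days = (-18 + 10) / -4 = 2.

isolation_days = 2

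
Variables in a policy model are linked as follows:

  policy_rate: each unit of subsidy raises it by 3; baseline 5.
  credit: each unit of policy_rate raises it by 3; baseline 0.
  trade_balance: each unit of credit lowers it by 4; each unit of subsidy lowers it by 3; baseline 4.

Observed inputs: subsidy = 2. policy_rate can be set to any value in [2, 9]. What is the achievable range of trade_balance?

-110 to -26

Intervening on policy_rate fixes its value directly, overriding its dependence on subsidy.
Substituting into the trade_balance equation gives trade_balance = -12*policy_rate - 2.
Linear in policy_rate, so extremes are at the endpoints: policy_rate = 2 gives trade_balance = -26; policy_rate = 9 gives trade_balance = -110.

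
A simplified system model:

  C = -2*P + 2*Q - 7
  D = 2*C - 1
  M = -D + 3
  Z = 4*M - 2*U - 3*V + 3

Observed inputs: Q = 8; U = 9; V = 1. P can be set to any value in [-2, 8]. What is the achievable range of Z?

-106 to 54

Substituting into the C equation gives C = -2*P + 9.
This gives D = -4*P + 17.
Substituting into the M equation gives M = 4*P - 14.
Substituting into the Z equation gives Z = 16*P - 74.
Linear in P, so extremes are at the endpoints: P = -2 gives Z = -106; P = 8 gives Z = 54.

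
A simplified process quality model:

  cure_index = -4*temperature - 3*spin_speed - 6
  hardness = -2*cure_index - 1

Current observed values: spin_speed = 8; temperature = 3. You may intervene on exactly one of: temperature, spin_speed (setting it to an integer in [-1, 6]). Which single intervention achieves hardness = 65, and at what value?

Intervening on temperature: hardness = 8*temperature + 59. Reaching 65 requires temperature = 3/4, not an integer.
Intervening on spin_speed: with other inputs at their observed values, hardness = 6*spin_speed + 35. Solving for 65 gives spin_speed = 5, within [-1, 6].

set spin_speed = 5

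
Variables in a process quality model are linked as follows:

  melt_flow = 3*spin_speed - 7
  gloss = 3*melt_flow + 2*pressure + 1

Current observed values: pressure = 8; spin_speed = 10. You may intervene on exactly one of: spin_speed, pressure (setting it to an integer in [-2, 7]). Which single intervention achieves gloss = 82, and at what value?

set pressure = 6

Intervening on spin_speed: gloss = 9*spin_speed - 4. Reaching 82 requires spin_speed = 86/9, not an integer.
Intervening on pressure: with other inputs at their observed values, gloss = 2*pressure + 70. Solving for 82 gives pressure = 6, within [-2, 7].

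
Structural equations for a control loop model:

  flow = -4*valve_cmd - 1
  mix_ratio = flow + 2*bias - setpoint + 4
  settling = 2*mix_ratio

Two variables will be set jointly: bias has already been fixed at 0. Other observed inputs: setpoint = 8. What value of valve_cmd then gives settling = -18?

valve_cmd = 1

With bias held at 0:
Substituting into the mix_ratio equation gives mix_ratio = -4*valve_cmd - 5.
Substituting into the settling equation gives settling = -8*valve_cmd - 10.
Solve -8*valve_cmd - 10 = -18: valve_cmd = (-18 + 10) / -8 = 1.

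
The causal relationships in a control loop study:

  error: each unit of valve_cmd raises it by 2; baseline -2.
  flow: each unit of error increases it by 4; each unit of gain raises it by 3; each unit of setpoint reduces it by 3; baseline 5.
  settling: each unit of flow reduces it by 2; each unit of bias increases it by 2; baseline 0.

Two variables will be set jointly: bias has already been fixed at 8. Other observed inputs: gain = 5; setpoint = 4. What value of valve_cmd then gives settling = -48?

With bias held at 8:
Substituting into the flow equation gives flow = 8*valve_cmd.
Substituting into the settling equation gives settling = -16*valve_cmd + 16.
Solve -16*valve_cmd + 16 = -48: valve_cmd = (-48 - 16) / -16 = 4.

valve_cmd = 4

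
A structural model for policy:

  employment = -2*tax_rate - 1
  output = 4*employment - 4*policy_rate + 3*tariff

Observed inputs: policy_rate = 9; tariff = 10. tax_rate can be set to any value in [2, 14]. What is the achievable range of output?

Substituting into the output equation gives output = -8*tax_rate - 10.
Linear in tax_rate, so extremes are at the endpoints: tax_rate = 2 gives output = -26; tax_rate = 14 gives output = -122.

-122 to -26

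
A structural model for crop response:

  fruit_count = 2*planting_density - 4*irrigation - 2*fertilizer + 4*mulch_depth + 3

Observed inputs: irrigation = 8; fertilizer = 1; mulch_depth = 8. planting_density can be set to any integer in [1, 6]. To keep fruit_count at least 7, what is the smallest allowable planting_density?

planting_density = 3

Substituting into the fruit_count equation gives fruit_count = 2*planting_density + 1.
Require 2*planting_density + 1 ≥ 7, so planting_density ≥ 3.
The smallest integer in [1, 6] satisfying this is 3.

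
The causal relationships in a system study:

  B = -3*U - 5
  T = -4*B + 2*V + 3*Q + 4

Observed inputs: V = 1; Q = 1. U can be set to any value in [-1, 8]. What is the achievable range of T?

17 to 125

Substituting into the T equation gives T = 12*U + 29.
Linear in U, so extremes are at the endpoints: U = -1 gives T = 17; U = 8 gives T = 125.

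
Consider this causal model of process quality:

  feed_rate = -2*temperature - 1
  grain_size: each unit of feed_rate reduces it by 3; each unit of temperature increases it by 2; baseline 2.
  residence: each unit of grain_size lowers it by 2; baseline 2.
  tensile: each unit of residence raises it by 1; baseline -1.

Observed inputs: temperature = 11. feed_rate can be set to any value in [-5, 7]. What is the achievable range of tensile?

-77 to -5

Intervening on feed_rate fixes its value directly, overriding its dependence on temperature.
Substituting into the grain_size equation gives grain_size = -3*feed_rate + 24.
Substituting into the residence equation gives residence = 6*feed_rate - 46.
Substituting into the tensile equation gives tensile = 6*feed_rate - 47.
Linear in feed_rate, so extremes are at the endpoints: feed_rate = -5 gives tensile = -77; feed_rate = 7 gives tensile = -5.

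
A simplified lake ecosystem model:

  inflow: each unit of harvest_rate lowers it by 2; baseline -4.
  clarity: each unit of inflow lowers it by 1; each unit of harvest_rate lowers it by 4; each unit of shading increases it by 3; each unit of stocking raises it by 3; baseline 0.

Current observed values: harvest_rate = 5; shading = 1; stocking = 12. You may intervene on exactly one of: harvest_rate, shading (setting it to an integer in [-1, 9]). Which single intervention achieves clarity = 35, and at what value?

set harvest_rate = 4

Intervening on harvest_rate: with other inputs at their observed values, clarity = -2*harvest_rate + 43. Solving for 35 gives harvest_rate = 4, within [-1, 9].
Intervening on shading: clarity = 3*shading + 30. Reaching 35 requires shading = 5/3, not an integer.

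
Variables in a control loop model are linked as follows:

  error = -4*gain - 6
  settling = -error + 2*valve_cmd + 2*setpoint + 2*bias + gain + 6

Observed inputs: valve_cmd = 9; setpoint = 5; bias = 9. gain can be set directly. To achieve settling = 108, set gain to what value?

gain = 10

Substituting into the settling equation gives settling = 5*gain + 58.
Solve 5*gain + 58 = 108: gain = (108 - 58) / 5 = 10.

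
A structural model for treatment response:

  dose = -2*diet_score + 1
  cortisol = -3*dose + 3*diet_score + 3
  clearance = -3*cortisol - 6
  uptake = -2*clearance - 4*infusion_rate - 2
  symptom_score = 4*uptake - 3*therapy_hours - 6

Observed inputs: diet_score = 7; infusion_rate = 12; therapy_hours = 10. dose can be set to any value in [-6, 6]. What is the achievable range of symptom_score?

-44 to 820

Intervening on dose fixes its value directly, overriding its dependence on diet_score.
Substituting into the cortisol equation gives cortisol = -3*dose + 24.
So clearance = 9*dose - 78.
So uptake = -18*dose + 106.
So symptom_score = -72*dose + 388.
Linear in dose, so extremes are at the endpoints: dose = -6 gives symptom_score = 820; dose = 6 gives symptom_score = -44.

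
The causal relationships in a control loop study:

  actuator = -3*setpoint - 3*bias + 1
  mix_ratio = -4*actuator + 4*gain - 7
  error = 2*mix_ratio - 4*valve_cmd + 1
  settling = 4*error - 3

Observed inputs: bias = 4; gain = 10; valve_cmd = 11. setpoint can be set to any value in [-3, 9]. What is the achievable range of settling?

Substituting into the actuator equation gives actuator = -3*setpoint - 11.
Substituting into the mix_ratio equation gives mix_ratio = 12*setpoint + 77.
Substituting into the error equation gives error = 24*setpoint + 111.
Substituting into the settling equation gives settling = 96*setpoint + 441.
Linear in setpoint, so extremes are at the endpoints: setpoint = -3 gives settling = 153; setpoint = 9 gives settling = 1305.

153 to 1305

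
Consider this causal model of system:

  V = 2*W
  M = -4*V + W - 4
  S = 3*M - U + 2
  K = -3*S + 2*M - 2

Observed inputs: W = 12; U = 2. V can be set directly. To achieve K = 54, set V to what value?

Intervening on V fixes its value directly, overriding its dependence on W.
Substituting into the M equation gives M = -4*V + 8.
Substituting into the S equation gives S = -12*V + 24.
So K = 28*V - 58.
Solve 28*V - 58 = 54: V = (54 + 58) / 28 = 4.

V = 4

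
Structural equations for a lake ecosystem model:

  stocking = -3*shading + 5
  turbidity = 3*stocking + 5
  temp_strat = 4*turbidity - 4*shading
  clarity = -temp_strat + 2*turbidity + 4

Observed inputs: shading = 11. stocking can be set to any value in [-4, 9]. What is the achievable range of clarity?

-16 to 62

Intervening on stocking fixes its value directly, overriding its dependence on shading.
Substituting into the temp_strat equation gives temp_strat = 12*stocking - 24.
Substituting into the clarity equation gives clarity = -6*stocking + 38.
Linear in stocking, so extremes are at the endpoints: stocking = -4 gives clarity = 62; stocking = 9 gives clarity = -16.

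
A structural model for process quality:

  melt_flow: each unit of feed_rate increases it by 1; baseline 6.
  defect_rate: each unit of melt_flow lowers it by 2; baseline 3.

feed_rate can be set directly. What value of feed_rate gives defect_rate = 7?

Substituting into the defect_rate equation gives defect_rate = -2*feed_rate - 9.
Solve -2*feed_rate - 9 = 7: feed_rate = (7 + 9) / -2 = -8.

feed_rate = -8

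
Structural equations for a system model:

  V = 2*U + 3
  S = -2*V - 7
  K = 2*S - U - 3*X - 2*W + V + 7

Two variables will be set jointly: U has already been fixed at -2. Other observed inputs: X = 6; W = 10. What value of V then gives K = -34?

With U held at -2:
Intervening on V fixes its value directly, overriding its dependence on U.
Substituting into the K equation gives K = -3*V - 43.
Solve -3*V - 43 = -34: V = (-34 + 43) / -3 = -3.

V = -3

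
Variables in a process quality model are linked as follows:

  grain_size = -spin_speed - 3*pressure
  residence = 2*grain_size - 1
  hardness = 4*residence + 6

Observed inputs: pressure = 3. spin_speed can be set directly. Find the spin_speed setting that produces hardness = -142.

Substituting into the grain_size equation gives grain_size = -spin_speed - 9.
residence becomes -2*spin_speed - 19.
This gives hardness = -8*spin_speed - 70.
Solve -8*spin_speed - 70 = -142: spin_speed = (-142 + 70) / -8 = 9.

spin_speed = 9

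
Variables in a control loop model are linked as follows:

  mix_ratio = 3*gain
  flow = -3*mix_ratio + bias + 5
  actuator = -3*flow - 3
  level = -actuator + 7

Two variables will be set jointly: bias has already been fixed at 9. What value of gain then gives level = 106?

gain = -2

With bias held at 9:
Substituting into the flow equation gives flow = -9*gain + 14.
This gives actuator = 27*gain - 45.
Substituting into the level equation gives level = -27*gain + 52.
Solve -27*gain + 52 = 106: gain = (106 - 52) / -27 = -2.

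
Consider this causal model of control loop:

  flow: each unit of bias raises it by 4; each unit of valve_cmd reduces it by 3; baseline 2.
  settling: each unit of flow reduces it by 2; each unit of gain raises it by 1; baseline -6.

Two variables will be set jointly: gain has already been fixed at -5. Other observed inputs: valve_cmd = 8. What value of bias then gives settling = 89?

bias = -7

With gain held at -5:
Substituting into the flow equation gives flow = 4*bias - 22.
Substituting into the settling equation gives settling = -8*bias + 33.
Solve -8*bias + 33 = 89: bias = (89 - 33) / -8 = -7.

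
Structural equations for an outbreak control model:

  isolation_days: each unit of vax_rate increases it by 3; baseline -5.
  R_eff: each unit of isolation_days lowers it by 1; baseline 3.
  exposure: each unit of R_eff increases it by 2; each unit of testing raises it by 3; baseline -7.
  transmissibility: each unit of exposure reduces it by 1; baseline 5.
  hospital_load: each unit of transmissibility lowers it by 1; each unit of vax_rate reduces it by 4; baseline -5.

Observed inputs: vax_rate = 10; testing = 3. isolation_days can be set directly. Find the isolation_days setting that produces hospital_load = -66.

isolation_days = 12

Intervening on isolation_days fixes its value directly, overriding its dependence on vax_rate.
Substituting into the exposure equation gives exposure = -2*isolation_days + 8.
This gives transmissibility = 2*isolation_days - 3.
So hospital_load = -2*isolation_days - 42.
Solve -2*isolation_days - 42 = -66: isolation_days = (-66 + 42) / -2 = 12.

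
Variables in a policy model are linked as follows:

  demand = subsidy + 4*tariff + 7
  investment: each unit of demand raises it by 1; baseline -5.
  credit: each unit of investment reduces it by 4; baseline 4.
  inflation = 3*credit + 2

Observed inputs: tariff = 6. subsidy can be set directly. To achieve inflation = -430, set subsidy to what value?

subsidy = 11

Substituting into the demand equation gives demand = subsidy + 31.
Substituting into the investment equation gives investment = subsidy + 26.
So credit = -4*subsidy - 100.
Substituting into the inflation equation gives inflation = -12*subsidy - 298.
Solve -12*subsidy - 298 = -430: subsidy = (-430 + 298) / -12 = 11.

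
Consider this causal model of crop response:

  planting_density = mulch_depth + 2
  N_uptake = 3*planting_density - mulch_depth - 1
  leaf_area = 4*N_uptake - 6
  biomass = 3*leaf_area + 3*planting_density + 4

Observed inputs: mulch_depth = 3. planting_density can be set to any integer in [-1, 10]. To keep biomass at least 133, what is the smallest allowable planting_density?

planting_density = 5

Intervening on planting_density fixes its value directly, overriding its dependence on mulch_depth.
Substituting into the N_uptake equation gives N_uptake = 3*planting_density - 4.
Substituting into the leaf_area equation gives leaf_area = 12*planting_density - 22.
This gives biomass = 39*planting_density - 62.
Require 39*planting_density - 62 ≥ 133, so planting_density ≥ 5.
The smallest integer in [-1, 10] satisfying this is 5.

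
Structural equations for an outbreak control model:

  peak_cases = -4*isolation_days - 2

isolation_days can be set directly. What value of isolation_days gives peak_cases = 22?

isolation_days = -6

Solve -4*isolation_days - 2 = 22: isolation_days = (22 + 2) / -4 = -6.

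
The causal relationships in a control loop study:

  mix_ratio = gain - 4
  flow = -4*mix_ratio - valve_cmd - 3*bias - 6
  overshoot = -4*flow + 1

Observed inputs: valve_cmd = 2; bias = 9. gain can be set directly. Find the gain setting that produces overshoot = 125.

gain = 3

Substituting into the flow equation gives flow = -4*gain - 19.
This gives overshoot = 16*gain + 77.
Solve 16*gain + 77 = 125: gain = (125 - 77) / 16 = 3.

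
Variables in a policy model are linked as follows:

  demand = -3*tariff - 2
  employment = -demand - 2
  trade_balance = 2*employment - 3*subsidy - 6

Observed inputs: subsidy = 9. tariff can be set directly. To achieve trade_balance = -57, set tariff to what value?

tariff = -4

Substituting into the employment equation gives employment = 3*tariff.
Substituting into the trade_balance equation gives trade_balance = 6*tariff - 33.
Solve 6*tariff - 33 = -57: tariff = (-57 + 33) / 6 = -4.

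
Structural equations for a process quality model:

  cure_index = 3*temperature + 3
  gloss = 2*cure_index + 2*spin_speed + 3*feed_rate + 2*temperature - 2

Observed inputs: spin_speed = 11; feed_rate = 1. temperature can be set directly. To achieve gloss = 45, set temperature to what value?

Substituting into the gloss equation gives gloss = 8*temperature + 29.
Solve 8*temperature + 29 = 45: temperature = (45 - 29) / 8 = 2.

temperature = 2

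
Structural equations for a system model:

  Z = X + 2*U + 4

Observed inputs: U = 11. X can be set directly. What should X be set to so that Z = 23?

Substituting into the Z equation gives Z = X + 26.
Solve X + 26 = 23: X = (23 - 26) / 1 = -3.

X = -3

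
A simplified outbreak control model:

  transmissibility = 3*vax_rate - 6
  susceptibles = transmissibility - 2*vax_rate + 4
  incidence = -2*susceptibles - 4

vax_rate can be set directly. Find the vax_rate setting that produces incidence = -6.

Substituting into the susceptibles equation gives susceptibles = vax_rate - 2.
Substituting into the incidence equation gives incidence = -2*vax_rate.
Solve -2*vax_rate = -6: vax_rate = -6 / -2 = 3.

vax_rate = 3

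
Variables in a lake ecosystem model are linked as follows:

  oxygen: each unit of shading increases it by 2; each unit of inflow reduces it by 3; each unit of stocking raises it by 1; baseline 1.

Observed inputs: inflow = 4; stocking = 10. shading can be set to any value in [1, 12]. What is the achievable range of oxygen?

1 to 23

Substituting into the oxygen equation gives oxygen = 2*shading - 1.
Linear in shading, so extremes are at the endpoints: shading = 1 gives oxygen = 1; shading = 12 gives oxygen = 23.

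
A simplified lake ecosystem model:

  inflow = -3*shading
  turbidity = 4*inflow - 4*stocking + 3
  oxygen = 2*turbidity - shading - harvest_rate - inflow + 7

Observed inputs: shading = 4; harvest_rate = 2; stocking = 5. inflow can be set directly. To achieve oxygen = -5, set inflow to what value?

inflow = 4

Intervening on inflow fixes its value directly, overriding its dependence on shading.
Substituting into the turbidity equation gives turbidity = 4*inflow - 17.
oxygen becomes 7*inflow - 33.
Solve 7*inflow - 33 = -5: inflow = (-5 + 33) / 7 = 4.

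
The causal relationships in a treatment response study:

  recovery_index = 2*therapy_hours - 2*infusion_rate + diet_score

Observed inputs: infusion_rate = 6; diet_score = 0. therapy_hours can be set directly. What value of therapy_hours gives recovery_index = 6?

therapy_hours = 9

Substituting into the recovery_index equation gives recovery_index = 2*therapy_hours - 12.
Solve 2*therapy_hours - 12 = 6: therapy_hours = (6 + 12) / 2 = 9.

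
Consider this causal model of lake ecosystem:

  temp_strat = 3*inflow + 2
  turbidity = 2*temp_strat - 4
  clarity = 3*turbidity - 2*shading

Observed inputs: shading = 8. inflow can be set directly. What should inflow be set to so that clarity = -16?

inflow = 0

Substituting into the turbidity equation gives turbidity = 6*inflow.
This gives clarity = 18*inflow - 16.
Solve 18*inflow - 16 = -16: inflow = (-16 + 16) / 18 = 0.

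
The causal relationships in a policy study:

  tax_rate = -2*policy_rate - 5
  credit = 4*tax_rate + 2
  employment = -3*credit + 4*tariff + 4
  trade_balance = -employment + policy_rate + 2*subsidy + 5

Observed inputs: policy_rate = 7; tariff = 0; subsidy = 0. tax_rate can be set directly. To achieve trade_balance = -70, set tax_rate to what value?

tax_rate = -7

Intervening on tax_rate fixes its value directly, overriding its dependence on policy_rate.
Substituting into the employment equation gives employment = -12*tax_rate - 2.
Substituting into the trade_balance equation gives trade_balance = 12*tax_rate + 14.
Solve 12*tax_rate + 14 = -70: tax_rate = (-70 - 14) / 12 = -7.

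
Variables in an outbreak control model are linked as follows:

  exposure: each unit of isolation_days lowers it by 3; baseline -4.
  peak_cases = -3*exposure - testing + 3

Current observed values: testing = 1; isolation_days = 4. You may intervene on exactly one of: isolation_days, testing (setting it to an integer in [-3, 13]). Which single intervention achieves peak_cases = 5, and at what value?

Intervening on isolation_days: with other inputs at their observed values, peak_cases = 9*isolation_days + 14. Solving for 5 gives isolation_days = -1, within [-3, 13].
Intervening on testing: peak_cases = -testing + 51. Reaching 5 requires testing = 46, outside [-3, 13].

set isolation_days = -1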